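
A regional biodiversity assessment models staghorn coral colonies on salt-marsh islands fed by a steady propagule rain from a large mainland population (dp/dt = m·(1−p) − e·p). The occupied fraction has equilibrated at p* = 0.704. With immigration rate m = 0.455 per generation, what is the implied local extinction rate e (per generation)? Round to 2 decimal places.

At equilibrium m(1−p*) = e·p*, so e = m(1−p*)/p*.
e = 0.455 × 0.2960 / 0.704 = 0.1913.

0.19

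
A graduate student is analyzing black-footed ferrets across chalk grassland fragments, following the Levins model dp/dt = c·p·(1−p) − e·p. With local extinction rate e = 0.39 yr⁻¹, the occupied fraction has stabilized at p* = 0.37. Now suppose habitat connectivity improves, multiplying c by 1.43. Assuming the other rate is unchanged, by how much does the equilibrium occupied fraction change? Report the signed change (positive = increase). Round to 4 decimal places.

0.1894

Balance c(1−p*) = e gives c = e/(1 − 0.37000) = 0.39/0.63000 = 0.61905.
New p* = 1 − e/c = 1 − 0.39000/0.88524 = 0.55944.
Δp* = 0.55944 − 0.37000 = +0.18944.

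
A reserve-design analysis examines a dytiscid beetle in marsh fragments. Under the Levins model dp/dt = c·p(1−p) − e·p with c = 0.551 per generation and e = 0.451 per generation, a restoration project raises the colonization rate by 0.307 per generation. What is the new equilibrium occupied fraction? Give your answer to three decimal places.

0.474

Before: p* = 1 − 0.451/0.551 = 0.1815.
After the change, c = 0.858, e = 0.451, so p* = 1 − 0.451/0.858 = 0.4744.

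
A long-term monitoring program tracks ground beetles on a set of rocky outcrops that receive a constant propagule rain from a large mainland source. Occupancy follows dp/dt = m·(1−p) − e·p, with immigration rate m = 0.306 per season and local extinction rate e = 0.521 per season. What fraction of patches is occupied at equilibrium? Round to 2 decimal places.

At equilibrium the propagule rain into empty patches balances local extinction: m(1−p*) = e·p*.
p* = m/(m+e) = 0.306/(0.306+0.521) = 0.306/0.8270 = 0.3700.

0.37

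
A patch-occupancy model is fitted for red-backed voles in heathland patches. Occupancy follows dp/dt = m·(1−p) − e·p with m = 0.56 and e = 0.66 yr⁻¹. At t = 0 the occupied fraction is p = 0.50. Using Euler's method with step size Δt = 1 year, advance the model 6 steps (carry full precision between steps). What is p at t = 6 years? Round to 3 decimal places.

Update rule: p ← p + [m·(1−p) − e·p]·Δt with Δt = 1.
t = 1: p = 0.50000 + (-0.05000) = 0.45000
t = 2: p = 0.45000 + (+0.01100) = 0.46100
t = 3: p = 0.46100 + (-0.00242) = 0.45858
t = 4: p = 0.45858 + (+0.00053) = 0.45911
t = 5: p = 0.45911 + (-0.00012) = 0.45900
t = 6: p = 0.45900 + (+0.00003) = 0.45902

0.459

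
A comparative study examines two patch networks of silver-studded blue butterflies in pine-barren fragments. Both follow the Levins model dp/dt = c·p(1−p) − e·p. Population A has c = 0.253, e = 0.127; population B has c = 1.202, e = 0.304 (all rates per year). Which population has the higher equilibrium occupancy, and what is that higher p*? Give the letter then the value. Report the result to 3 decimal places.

A: p*_A = 1 − 0.127/0.253 = 0.4980.
B: p*_B = 1 − 0.304/1.202 = 0.7471.
B is higher at 0.7471.

B, 0.747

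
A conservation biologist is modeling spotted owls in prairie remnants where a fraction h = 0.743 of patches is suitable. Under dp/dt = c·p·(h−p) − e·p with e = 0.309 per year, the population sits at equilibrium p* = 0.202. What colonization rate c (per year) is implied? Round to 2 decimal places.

0.57

At equilibrium c(h−p*) = e, so c = e/(h−p*).
c = 0.309/(0.743 − 0.202) = 0.309/0.5410 = 0.5712.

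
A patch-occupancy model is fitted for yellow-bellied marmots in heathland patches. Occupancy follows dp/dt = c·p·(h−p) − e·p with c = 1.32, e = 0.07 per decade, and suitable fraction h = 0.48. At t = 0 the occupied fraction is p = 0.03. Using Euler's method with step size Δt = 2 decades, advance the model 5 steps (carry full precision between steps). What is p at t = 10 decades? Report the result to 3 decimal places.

Update rule: p ← p + [c·p·(h−p) − e·p]·Δt with Δt = 2.
t = 2: p = 0.03000 + (+0.03144) = 0.06144
t = 4: p = 0.06144 + (+0.05929) = 0.12073
t = 6: p = 0.12073 + (+0.09761) = 0.21834
t = 8: p = 0.21834 + (+0.12026) = 0.33859
t = 10: p = 0.33859 + (+0.07900) = 0.41759

0.418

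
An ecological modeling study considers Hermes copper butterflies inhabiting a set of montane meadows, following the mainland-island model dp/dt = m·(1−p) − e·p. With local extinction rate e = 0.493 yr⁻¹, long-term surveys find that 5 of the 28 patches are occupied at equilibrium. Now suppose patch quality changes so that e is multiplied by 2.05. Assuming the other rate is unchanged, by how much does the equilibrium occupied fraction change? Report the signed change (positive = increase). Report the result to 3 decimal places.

-0.083

Observed p* = 5/28 = 0.17857.
Balance m(1−p*) = e·p* gives m = e·p*/(1−p*) = 0.493×0.17857/0.82143 = 0.10717.
New p* = m/(m+e) = 0.10717/(0.10717+1.01065) = 0.09587.
Δp* = 0.09587 − 0.17857 = -0.08270.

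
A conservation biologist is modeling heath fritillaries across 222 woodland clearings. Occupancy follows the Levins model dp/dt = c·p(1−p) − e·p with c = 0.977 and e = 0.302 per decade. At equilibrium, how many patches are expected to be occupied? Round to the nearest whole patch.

153

p* = 1 − e/c = 1 − 0.302/0.977 = 0.6909.
Expected occupied patches = N × p* = 222 × 0.6909 = 153.38 ≈ 153.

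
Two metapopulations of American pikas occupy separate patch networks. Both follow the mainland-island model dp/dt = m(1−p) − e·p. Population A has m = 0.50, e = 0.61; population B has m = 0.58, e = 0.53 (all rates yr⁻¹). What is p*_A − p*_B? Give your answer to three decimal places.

-0.072

A: p*_A = m/(m+e) = 0.50/1.1100 = 0.4505.
B: p*_B = 0.58/1.1100 = 0.5225.
p*_A − p*_B = 0.4505 − 0.5225 = -0.0721.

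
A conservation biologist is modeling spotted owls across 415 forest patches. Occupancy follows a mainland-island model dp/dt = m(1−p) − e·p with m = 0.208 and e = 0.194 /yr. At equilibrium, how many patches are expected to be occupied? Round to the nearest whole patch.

215

p* = m/(m+e) = 0.208/0.4020 = 0.5174.
Expected occupied patches = N × p* = 415 × 0.5174 = 214.73 ≈ 215.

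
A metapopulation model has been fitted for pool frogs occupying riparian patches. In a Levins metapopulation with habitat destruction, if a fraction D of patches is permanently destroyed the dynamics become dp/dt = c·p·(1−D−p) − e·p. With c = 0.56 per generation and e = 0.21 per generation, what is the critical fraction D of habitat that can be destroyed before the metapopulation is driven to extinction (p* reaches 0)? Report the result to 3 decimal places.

The nontrivial equilibrium is p* = (1−D) − e/c; extinction occurs when this hits zero.
So D_crit = 1 − e/c = 1 − 0.21/0.56 = 1 − 0.3750 = 0.6250.
Note this equals the original equilibrium occupancy — the Levins extinction-debt result.

0.625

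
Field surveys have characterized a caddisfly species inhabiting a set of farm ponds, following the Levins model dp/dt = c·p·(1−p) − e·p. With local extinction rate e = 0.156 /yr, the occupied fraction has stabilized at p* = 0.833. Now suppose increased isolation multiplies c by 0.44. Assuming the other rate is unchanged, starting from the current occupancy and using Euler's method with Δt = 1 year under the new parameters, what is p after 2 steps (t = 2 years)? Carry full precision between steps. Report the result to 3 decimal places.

Balance c(1−p*) = e gives c = e/(1 − 0.83300) = 0.156/0.16700 = 0.93413.
Starting from p₀ = 0.83300; update p ← p + (dp/dt)·Δt with the new parameters.
t = 1: p = 0.83300 + (-0.07277) = 0.76023
t = 2: p = 0.76023 + (-0.04368) = 0.71655

0.717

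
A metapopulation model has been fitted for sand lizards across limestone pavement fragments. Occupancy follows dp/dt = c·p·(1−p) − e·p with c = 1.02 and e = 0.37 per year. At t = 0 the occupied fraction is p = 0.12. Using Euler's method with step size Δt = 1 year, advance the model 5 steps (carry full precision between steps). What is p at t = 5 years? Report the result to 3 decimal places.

0.550

Update rule: p ← p + [c·p·(1−p) − e·p]·Δt with Δt = 1.
t = 1: p = 0.12000 + (+0.06331) = 0.18331
t = 2: p = 0.18331 + (+0.08488) = 0.26819
t = 3: p = 0.26819 + (+0.10096) = 0.36915
t = 4: p = 0.36915 + (+0.10095) = 0.47010
t = 5: p = 0.47010 + (+0.08015) = 0.55025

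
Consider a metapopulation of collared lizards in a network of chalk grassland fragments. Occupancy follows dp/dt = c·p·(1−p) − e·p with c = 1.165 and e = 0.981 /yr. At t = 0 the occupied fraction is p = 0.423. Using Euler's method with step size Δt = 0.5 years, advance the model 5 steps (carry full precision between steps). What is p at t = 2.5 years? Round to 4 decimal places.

0.2488

Update rule: p ← p + [c·p·(1−p) − e·p]·Δt with Δt = 0.5.
  1  |  dp/dt·Δt = -0.065310  |  p_1 = 0.357690
  2  |  dp/dt·Δt = -0.041619  |  p_2 = 0.316071
  3  |  dp/dt·Δt = -0.029114  |  p_3 = 0.286957
  4  |  dp/dt·Δt = -0.021566  |  p_4 = 0.265392
  5  |  dp/dt·Δt = -0.016611  |  p_5 = 0.248781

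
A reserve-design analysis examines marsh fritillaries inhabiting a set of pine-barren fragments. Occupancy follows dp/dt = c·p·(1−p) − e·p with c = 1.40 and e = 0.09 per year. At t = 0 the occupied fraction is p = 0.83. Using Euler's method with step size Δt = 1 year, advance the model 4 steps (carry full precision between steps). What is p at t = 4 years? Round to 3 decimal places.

0.935

Update rule: p ← p + [c·p·(1−p) − e·p]·Δt with Δt = 1.
step 1: Δp = +0.12284, p = 0.95284
step 2: Δp = -0.02285, p = 0.92999
step 3: Δp = +0.00745, p = 0.93744
step 4: Δp = -0.00227, p = 0.93517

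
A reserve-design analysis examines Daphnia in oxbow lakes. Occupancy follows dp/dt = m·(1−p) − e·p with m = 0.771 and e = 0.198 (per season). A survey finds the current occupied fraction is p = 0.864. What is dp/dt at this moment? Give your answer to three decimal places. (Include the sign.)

-0.066

Colonization term: m·(1−p) = 0.771×0.1360 = 0.10486.
Extinction term: e·p = 0.17107.
dp/dt = 0.10486 − 0.17107 = -0.06622.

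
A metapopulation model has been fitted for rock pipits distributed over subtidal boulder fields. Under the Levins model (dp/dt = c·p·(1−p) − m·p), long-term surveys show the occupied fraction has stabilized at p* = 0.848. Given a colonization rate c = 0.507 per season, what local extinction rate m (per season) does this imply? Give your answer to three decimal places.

0.077

At equilibrium c(1−p*) = m.
m = 0.507 × (1 − 0.848) = 0.507 × 0.1520 = 0.0771.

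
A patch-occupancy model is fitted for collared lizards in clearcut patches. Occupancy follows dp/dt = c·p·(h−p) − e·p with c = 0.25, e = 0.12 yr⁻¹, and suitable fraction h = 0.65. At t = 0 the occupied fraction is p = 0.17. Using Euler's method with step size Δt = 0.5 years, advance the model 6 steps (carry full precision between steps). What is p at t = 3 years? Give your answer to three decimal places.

Update rule: p ← p + [c·p·(h−p) − e·p]·Δt with Δt = 0.5.
t = 0.5: p = 0.17000 + (+0.00000) = 0.17000
t = 1: p = 0.17000 + (+0.00000) = 0.17000
t = 1.5: p = 0.17000 + (+0.00000) = 0.17000
t = 2: p = 0.17000 + (+0.00000) = 0.17000
t = 2.5: p = 0.17000 + (+0.00000) = 0.17000
t = 3: p = 0.17000 + (+0.00000) = 0.17000

0.170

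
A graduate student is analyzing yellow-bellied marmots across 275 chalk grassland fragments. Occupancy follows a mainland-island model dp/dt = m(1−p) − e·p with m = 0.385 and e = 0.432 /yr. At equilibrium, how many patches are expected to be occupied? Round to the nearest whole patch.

p* = m/(m+e) = 0.385/0.8170 = 0.4712.
Expected occupied patches = N × p* = 275 × 0.4712 = 129.59 ≈ 130.

130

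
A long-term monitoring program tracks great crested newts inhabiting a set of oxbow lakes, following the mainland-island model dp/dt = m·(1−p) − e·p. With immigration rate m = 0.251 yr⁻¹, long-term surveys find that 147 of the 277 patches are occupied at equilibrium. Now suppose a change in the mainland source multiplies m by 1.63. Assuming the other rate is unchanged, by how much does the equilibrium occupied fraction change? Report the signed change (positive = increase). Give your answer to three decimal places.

0.118

Observed p* = 147/277 = 0.53069.
Balance m(1−p*) = e·p* gives e = m(1−p*)/p* = 0.251×0.46931/0.53069 = 0.22197.
New p* = m/(m+e) = 0.40913/(0.40913+0.22197) = 0.64828.
Δp* = 0.64828 − 0.53069 = +0.11759.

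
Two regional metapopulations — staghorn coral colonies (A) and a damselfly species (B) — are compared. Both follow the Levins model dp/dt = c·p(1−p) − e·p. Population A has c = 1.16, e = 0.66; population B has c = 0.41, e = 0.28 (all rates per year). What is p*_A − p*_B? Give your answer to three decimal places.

0.114

A: p*_A = 1 − 0.66/1.16 = 0.4310.
B: p*_B = 1 − 0.28/0.41 = 0.3171.
p*_A − p*_B = 0.4310 − 0.3171 = 0.1140.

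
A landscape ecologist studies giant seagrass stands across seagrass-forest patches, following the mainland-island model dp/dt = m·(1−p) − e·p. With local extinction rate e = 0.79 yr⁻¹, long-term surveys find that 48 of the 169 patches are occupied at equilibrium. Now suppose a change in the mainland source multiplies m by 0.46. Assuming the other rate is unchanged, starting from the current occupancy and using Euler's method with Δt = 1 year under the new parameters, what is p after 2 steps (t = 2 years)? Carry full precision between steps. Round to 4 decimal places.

Observed p* = 48/169 = 0.28402.
Balance m(1−p*) = e·p* gives m = e·p*/(1−p*) = 0.79×0.28402/0.71598 = 0.31339.
Starting from p₀ = 0.28402; update p ← p + (dp/dt)·Δt with the new parameters.
  1  |  dp/dt·Δt = -0.121164  |  p_1 = 0.162859
  2  |  dp/dt·Δt = -0.007978  |  p_2 = 0.154882

0.1549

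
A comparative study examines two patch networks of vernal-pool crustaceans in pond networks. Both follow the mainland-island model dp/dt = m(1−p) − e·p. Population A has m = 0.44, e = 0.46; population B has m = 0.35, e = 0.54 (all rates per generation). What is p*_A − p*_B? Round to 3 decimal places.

A: p*_A = m/(m+e) = 0.44/0.9000 = 0.4889.
B: p*_B = 0.35/0.8900 = 0.3933.
p*_A − p*_B = 0.4889 − 0.3933 = 0.0956.

0.096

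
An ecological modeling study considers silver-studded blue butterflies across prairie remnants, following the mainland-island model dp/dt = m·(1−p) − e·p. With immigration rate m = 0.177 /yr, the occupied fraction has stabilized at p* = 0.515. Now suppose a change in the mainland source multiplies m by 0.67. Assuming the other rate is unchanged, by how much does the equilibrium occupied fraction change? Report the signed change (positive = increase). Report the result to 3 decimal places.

-0.099

Balance m(1−p*) = e·p* gives e = m(1−p*)/p* = 0.177×0.48500/0.51500 = 0.16669.
New p* = m/(m+e) = 0.11859/(0.11859+0.16669) = 0.41570.
Δp* = 0.41570 − 0.51500 = -0.09930.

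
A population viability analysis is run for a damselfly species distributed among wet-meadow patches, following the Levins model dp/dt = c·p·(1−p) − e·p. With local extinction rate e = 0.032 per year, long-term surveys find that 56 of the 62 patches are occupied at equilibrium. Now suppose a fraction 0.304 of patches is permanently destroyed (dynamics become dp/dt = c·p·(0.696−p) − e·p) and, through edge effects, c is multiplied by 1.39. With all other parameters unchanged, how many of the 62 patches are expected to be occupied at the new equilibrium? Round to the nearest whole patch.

Observed p* = 56/62 = 0.90323.
Balance c(1−p*) = e gives c = e/(1 − 0.90323) = 0.032/0.09677 = 0.33068.
New p* = 0.696 − e/c = 0.696 − 0.03200/0.45965 = 0.62638.
Expected occupied = 62 × 0.62638 = 38.84 ≈ 39.

39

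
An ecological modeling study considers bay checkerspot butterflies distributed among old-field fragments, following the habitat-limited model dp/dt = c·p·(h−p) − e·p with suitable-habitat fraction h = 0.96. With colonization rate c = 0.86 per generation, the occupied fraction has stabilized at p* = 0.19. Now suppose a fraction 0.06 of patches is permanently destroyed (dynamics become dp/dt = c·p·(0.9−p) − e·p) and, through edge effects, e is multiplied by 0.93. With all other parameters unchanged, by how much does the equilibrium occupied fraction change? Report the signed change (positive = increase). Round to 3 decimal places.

-0.006

Balance c(h−p*) = e gives e = 0.86×(0.96 − 0.19000) = 0.66220.
New p* = 0.9 − e/c = 0.9 − 0.61585/0.86000 = 0.18390.
Δp* = 0.18390 − 0.19000 = -0.00610.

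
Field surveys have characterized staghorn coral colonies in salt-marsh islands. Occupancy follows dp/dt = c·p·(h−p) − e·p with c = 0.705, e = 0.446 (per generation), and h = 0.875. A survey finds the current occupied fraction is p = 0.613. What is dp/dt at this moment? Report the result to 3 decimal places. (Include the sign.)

Colonization term: c·p·(h−p) = 0.705×0.613×0.2620 = 0.11323.
Extinction term: e·p = 0.27340.
dp/dt = 0.11323 − 0.27340 = -0.16017.

-0.160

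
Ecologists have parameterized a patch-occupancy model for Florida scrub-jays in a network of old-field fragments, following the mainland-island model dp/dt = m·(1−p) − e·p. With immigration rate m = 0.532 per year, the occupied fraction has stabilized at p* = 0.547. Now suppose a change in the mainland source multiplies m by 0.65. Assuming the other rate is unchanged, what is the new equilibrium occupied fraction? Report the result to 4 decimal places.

Balance m(1−p*) = e·p* gives e = m(1−p*)/p* = 0.532×0.45300/0.54700 = 0.44058.
New p* = m/(m+e) = 0.34580/(0.34580+0.44058) = 0.43974.

0.4397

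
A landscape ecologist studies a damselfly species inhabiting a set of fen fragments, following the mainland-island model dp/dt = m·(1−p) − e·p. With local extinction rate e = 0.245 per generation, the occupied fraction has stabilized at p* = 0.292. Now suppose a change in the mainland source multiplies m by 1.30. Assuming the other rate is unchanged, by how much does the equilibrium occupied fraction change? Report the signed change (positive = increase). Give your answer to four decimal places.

Balance m(1−p*) = e·p* gives m = e·p*/(1−p*) = 0.245×0.29200/0.70800 = 0.10105.
New p* = m/(m+e) = 0.13137/(0.13137+0.24500) = 0.34904.
Δp* = 0.34904 − 0.29200 = +0.05704.

0.0570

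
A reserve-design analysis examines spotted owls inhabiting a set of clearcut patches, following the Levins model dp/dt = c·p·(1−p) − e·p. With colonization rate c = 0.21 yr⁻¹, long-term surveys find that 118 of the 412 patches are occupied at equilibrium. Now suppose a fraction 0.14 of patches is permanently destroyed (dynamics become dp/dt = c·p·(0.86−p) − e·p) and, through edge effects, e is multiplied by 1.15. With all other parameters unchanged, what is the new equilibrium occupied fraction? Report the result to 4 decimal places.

Observed p* = 118/412 = 0.28641.
Balance c(1−p*) = e gives e = 0.21×(1 − 0.28641) = 0.14985.
New p* = 0.86 − e/c = 0.86 − 0.17233/0.21000 = 0.03938.

0.0394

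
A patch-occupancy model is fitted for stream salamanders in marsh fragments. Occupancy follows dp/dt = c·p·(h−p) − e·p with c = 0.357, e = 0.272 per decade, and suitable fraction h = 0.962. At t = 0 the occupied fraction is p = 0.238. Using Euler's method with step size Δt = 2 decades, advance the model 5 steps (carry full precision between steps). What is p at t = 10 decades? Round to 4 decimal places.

0.2157

Update rule: p ← p + [c·p·(h−p) − e·p]·Δt with Δt = 2.
step 1: Δp = -0.00644, p = 0.23156
step 2: Δp = -0.00520, p = 0.22636
step 3: Δp = -0.00424, p = 0.22211
step 4: Δp = -0.00349, p = 0.21862
step 5: Δp = -0.00289, p = 0.21573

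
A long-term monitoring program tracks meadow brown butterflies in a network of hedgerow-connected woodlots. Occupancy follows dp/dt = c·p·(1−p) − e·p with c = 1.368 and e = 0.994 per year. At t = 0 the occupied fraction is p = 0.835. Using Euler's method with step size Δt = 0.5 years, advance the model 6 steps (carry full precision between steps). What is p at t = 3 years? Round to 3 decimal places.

0.321

Update rule: p ← p + [c·p·(1−p) − e·p]·Δt with Δt = 0.5.
p: 0.83500 → 0.51424  (Δp = -0.32076)
p: 0.51424 → 0.42953  (Δp = -0.08472)
p: 0.42953 → 0.38365  (Δp = -0.04587)
p: 0.38365 → 0.35472  (Δp = -0.02893)
p: 0.35472 → 0.33499  (Δp = -0.01973)
p: 0.33499 → 0.32087  (Δp = -0.01411)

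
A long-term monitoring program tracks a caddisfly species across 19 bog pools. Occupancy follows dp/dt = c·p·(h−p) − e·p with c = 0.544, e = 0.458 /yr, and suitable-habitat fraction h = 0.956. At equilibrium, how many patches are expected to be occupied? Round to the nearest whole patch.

p* = h − e/c = 0.956 − 0.8419 = 0.1141.
Expected occupied patches = N × p* = 19 × 0.1141 = 2.17 ≈ 2.

2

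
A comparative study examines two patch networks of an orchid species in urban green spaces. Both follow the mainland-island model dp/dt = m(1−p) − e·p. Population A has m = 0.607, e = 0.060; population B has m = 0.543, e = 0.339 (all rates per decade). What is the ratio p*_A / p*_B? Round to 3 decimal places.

1.478

A: p*_A = m/(m+e) = 0.607/0.6670 = 0.9100.
B: p*_B = 0.543/0.8820 = 0.6156.
p*_A / p*_B = 0.9100/0.6156 = 1.4782.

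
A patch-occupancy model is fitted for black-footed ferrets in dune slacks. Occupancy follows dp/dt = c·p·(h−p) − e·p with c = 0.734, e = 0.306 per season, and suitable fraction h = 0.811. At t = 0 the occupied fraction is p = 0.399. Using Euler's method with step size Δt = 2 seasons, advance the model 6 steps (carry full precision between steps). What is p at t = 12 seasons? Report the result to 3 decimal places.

Update rule: p ← p + [c·p·(h−p) − e·p]·Δt with Δt = 2.
step 1: Δp = -0.00287, p = 0.39613
step 2: Δp = -0.00118, p = 0.39495
step 3: Δp = -0.00049, p = 0.39446
step 4: Δp = -0.00021, p = 0.39426
step 5: Δp = -0.00009, p = 0.39417
step 6: Δp = -0.00004, p = 0.39413

0.394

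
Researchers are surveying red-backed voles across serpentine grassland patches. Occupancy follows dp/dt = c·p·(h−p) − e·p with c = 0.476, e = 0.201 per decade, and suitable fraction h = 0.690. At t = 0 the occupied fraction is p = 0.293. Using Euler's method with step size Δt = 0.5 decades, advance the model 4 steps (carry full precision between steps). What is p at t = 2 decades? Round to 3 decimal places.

Update rule: p ← p + [c·p·(h−p) − e·p]·Δt with Δt = 0.5.
step 1: Δp = -0.00176, p = 0.29124
step 2: Δp = -0.00163, p = 0.28961
step 3: Δp = -0.00151, p = 0.28810
step 4: Δp = -0.00140, p = 0.28670

0.287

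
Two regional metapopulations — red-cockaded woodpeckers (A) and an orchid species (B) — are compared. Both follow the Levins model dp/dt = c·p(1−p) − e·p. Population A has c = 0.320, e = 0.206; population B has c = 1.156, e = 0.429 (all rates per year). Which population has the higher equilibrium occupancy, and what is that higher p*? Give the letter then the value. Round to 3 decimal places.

A: p*_A = 1 − 0.206/0.320 = 0.3563.
B: p*_B = 1 − 0.429/1.156 = 0.6289.
B is higher at 0.6289.

B, 0.629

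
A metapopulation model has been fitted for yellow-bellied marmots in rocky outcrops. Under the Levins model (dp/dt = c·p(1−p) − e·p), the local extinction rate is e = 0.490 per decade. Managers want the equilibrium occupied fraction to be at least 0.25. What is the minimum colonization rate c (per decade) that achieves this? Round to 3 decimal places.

p* = 1 − e/c ≥ 0.25 requires e/c ≤ 0.7500, i.e. c ≥ e/0.7500.
c_min = 0.490/0.7500 = 0.6533.

0.653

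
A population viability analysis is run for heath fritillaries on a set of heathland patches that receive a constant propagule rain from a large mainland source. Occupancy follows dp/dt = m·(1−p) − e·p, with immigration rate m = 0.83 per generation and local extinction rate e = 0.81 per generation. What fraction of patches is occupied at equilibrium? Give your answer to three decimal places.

0.506

Setting dp/dt = 0: m − m·p* = e·p*, so m = (m+e)·p*.
p* = m/(m+e) = 0.83/(0.83+0.81) = 0.83/1.6400 = 0.5061.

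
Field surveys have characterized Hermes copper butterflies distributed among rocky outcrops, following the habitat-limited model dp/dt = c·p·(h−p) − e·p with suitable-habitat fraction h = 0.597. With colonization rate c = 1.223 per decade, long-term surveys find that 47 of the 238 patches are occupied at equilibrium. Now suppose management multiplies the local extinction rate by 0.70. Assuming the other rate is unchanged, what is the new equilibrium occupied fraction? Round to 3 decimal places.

Observed p* = 47/238 = 0.19748.
Balance c(h−p*) = e gives e = 1.223×(0.597 − 0.19748) = 0.48861.
New p* = 0.597 − e/c = 0.597 − 0.34203/1.22300 = 0.31734.

0.317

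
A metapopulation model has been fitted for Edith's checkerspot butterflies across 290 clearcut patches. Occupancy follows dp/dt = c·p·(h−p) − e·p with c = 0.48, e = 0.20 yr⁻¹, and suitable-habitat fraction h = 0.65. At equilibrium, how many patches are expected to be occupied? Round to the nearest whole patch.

p* = h − e/c = 0.65 − 0.4167 = 0.2333.
Expected occupied patches = N × p* = 290 × 0.2333 = 67.67 ≈ 68.

68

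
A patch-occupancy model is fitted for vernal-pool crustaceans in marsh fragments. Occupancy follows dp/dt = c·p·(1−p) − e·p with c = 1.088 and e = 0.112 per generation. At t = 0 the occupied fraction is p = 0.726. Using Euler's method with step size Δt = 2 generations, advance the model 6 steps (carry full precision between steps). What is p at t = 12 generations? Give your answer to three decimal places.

0.821

Update rule: p ← p + [c·p·(1−p) − e·p]·Δt with Δt = 2.
p: 0.72600 → 0.99623  (Δp = +0.27023)
p: 0.99623 → 0.78124  (Δp = -0.21499)
p: 0.78124 → 0.97813  (Δp = +0.19689)
p: 0.97813 → 0.80558  (Δp = -0.17255)
p: 0.80558 → 0.96594  (Δp = +0.16036)
p: 0.96594 → 0.82116  (Δp = -0.14478)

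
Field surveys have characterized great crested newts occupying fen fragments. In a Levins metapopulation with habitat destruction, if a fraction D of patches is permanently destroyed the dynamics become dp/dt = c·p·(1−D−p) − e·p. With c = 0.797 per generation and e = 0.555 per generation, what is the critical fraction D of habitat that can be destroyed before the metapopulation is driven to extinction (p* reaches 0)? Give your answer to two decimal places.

0.30

The nontrivial equilibrium is p* = (1−D) − e/c; extinction occurs when this hits zero.
So D_crit = 1 − e/c = 1 − 0.555/0.797 = 1 − 0.6964 = 0.3036.
Note this equals the original equilibrium occupancy — the Levins extinction-debt result.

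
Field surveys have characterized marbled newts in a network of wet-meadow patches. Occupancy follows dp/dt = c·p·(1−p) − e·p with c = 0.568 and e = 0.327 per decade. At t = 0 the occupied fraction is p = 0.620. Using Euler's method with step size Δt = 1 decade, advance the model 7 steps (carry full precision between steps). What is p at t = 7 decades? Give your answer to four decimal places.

0.4424

Update rule: p ← p + [c·p·(1−p) − e·p]·Δt with Δt = 1.
p: 0.62000 → 0.55108  (Δp = -0.06892)
p: 0.55108 → 0.51140  (Δp = -0.03969)
p: 0.51140 → 0.48610  (Δp = -0.02530)
p: 0.48610 → 0.46903  (Δp = -0.01706)
p: 0.46903 → 0.45711  (Δp = -0.01192)
p: 0.45711 → 0.44859  (Δp = -0.00852)
p: 0.44859 → 0.44240  (Δp = -0.00619)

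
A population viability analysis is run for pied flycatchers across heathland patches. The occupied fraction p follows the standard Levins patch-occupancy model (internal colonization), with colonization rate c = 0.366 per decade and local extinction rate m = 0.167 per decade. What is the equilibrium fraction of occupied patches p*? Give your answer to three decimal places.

Setting dp/dt = 0 and dividing through by p* gives c·(1−p*) = m.
So p* = 1 − m/c = 1 − 0.167/0.366 = 1 − 0.4563 = 0.5437.

0.544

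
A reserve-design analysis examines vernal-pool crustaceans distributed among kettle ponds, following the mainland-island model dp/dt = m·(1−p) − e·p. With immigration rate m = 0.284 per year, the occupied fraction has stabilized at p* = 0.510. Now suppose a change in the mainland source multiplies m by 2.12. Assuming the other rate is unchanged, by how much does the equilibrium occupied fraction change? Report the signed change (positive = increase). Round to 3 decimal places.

Balance m(1−p*) = e·p* gives e = m(1−p*)/p* = 0.284×0.49000/0.51000 = 0.27286.
New p* = m/(m+e) = 0.60208/(0.60208+0.27286) = 0.68814.
Δp* = 0.68814 − 0.51000 = +0.17814.

0.178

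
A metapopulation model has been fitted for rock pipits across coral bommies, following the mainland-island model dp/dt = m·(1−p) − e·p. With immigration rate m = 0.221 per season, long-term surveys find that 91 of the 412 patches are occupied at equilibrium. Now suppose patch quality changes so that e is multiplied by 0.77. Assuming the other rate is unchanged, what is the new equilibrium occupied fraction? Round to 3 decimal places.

Observed p* = 91/412 = 0.22087.
Balance m(1−p*) = e·p* gives e = m(1−p*)/p* = 0.221×0.77913/0.22087 = 0.77959.
New p* = m/(m+e) = 0.22100/(0.22100+0.60028) = 0.26909.

0.269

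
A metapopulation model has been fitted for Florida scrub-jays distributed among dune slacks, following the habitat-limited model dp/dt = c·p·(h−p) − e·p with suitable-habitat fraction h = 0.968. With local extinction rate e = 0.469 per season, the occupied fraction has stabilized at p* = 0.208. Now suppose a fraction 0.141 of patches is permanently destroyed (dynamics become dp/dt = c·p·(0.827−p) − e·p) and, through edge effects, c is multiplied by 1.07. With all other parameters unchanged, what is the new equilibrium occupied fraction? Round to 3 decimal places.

Balance c(h−p*) = e gives c = e/(0.968 − 0.20800) = 0.469/0.76000 = 0.61711.
New p* = 0.827 − e/c = 0.827 − 0.46900/0.66031 = 0.11673.

0.117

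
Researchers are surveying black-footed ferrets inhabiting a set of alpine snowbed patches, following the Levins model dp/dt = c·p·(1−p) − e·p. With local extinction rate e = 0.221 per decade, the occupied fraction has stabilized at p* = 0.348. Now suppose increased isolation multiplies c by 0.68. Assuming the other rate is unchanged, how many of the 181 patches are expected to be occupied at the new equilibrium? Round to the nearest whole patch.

7

Balance c(1−p*) = e gives c = e/(1 − 0.34800) = 0.221/0.65200 = 0.33896.
New p* = 1 − e/c = 1 − 0.22100/0.23049 = 0.04117.
Expected occupied = 181 × 0.04117 = 7.45 ≈ 7.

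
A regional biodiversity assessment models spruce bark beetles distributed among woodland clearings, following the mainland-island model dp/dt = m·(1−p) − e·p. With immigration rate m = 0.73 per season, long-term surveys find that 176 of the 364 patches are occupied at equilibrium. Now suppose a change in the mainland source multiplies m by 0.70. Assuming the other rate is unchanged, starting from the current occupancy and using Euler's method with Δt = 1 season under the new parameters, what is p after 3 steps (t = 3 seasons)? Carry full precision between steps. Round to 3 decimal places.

Observed p* = 176/364 = 0.48352.
Balance m(1−p*) = e·p* gives e = m(1−p*)/p* = 0.73×0.51648/0.48352 = 0.77977.
Starting from p₀ = 0.48352; update p ← p + (dp/dt)·Δt with the new parameters.
t = 1: p = 0.48352 + (-0.11311) = 0.37041
t = 2: p = 0.37041 + (+0.03289) = 0.40330
t = 3: p = 0.40330 + (-0.00956) = 0.39373

0.394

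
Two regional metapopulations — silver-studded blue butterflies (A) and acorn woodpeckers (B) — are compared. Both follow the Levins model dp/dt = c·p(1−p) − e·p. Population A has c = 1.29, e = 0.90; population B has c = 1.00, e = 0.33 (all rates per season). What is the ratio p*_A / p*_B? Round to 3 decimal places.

0.451

A: p*_A = 1 − 0.90/1.29 = 0.3023.
B: p*_B = 1 − 0.33/1.00 = 0.6700.
p*_A / p*_B = 0.3023/0.6700 = 0.4512.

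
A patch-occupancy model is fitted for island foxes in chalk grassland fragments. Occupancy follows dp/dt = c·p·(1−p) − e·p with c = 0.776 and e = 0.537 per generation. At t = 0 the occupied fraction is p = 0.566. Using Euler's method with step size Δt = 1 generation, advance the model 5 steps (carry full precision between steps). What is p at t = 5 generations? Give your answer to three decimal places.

Update rule: p ← p + [c·p·(1−p) − e·p]·Δt with Δt = 1.
t = 1: p = 0.56600 + (-0.11332) = 0.45268
t = 2: p = 0.45268 + (-0.05083) = 0.40185
t = 3: p = 0.40185 + (-0.02927) = 0.37258
t = 4: p = 0.37258 + (-0.01868) = 0.35391
t = 5: p = 0.35391 + (-0.01261) = 0.34130

0.341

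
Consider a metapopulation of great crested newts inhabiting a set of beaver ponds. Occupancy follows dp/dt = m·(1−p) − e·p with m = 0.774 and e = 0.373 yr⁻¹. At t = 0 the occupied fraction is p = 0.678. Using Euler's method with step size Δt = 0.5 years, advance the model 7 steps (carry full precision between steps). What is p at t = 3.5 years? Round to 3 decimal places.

0.675

Update rule: p ← p + [m·(1−p) − e·p]·Δt with Δt = 0.5.
p: 0.67800 → 0.67617  (Δp = -0.00183)
p: 0.67617 → 0.67539  (Δp = -0.00078)
p: 0.67539 → 0.67505  (Δp = -0.00033)
p: 0.67505 → 0.67491  (Δp = -0.00014)
p: 0.67491 → 0.67485  (Δp = -0.00006)
p: 0.67485 → 0.67482  (Δp = -0.00003)
p: 0.67482 → 0.67481  (Δp = -0.00001)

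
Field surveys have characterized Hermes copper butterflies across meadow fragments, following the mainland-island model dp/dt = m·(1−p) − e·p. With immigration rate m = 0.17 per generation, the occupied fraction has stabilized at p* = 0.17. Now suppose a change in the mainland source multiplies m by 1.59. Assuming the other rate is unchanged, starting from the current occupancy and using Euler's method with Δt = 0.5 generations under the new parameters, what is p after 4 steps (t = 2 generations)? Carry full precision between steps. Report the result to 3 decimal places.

0.243

Balance m(1−p*) = e·p* gives e = m(1−p*)/p* = 0.17×0.83000/0.17000 = 0.83000.
Starting from p₀ = 0.17000; update p ← p + (dp/dt)·Δt with the new parameters.
t = 0.5: p = 0.17000 + (+0.04162) = 0.21162
t = 1: p = 0.21162 + (+0.01872) = 0.23035
t = 1.5: p = 0.23035 + (+0.00842) = 0.23877
t = 2: p = 0.23877 + (+0.00379) = 0.24256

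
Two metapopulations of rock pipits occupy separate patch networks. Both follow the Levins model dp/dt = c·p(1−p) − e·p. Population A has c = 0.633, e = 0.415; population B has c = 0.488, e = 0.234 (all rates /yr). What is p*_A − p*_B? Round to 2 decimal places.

A: p*_A = 1 − 0.415/0.633 = 0.3444.
B: p*_B = 1 − 0.234/0.488 = 0.5205.
p*_A − p*_B = 0.3444 − 0.5205 = -0.1761.

-0.18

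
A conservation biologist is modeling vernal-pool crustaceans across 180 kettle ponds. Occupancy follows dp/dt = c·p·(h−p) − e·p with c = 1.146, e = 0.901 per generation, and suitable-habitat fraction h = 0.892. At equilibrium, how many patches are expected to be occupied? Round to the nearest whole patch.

19

p* = h − e/c = 0.892 − 0.7862 = 0.1058.
Expected occupied patches = N × p* = 180 × 0.1058 = 19.04 ≈ 19.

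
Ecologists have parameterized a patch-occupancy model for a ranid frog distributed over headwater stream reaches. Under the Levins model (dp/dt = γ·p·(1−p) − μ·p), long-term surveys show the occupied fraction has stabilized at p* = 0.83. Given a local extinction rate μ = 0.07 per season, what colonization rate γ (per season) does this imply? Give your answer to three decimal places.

At equilibrium γ(1−p*) = μ, so γ = μ/(1−p*).
γ = 0.07/(1 − 0.83) = 0.07/0.1700 = 0.4118.

0.412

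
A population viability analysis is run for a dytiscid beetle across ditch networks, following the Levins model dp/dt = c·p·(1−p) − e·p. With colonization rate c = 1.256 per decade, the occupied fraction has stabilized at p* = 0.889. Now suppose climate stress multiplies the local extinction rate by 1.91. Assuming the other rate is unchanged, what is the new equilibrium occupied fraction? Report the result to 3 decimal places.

Balance c(1−p*) = e gives e = 1.256×(1 − 0.88900) = 0.13942.
New p* = 1 − e/c = 1 − 0.26629/1.25600 = 0.78799.

0.788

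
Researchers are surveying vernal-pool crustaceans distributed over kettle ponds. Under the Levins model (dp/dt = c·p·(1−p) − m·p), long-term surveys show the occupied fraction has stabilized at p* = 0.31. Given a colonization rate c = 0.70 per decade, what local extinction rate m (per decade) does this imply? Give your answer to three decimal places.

0.483

At equilibrium c(1−p*) = m.
m = 0.70 × (1 − 0.31) = 0.70 × 0.6900 = 0.4830.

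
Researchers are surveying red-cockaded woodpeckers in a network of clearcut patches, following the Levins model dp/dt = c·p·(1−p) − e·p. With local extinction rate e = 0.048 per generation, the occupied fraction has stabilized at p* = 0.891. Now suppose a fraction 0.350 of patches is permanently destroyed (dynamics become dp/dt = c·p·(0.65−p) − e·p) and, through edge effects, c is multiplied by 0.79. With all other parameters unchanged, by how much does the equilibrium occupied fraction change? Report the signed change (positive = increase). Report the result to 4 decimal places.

-0.3790

Balance c(1−p*) = e gives c = e/(1 − 0.89100) = 0.048/0.10900 = 0.44037.
New p* = 0.65 − e/c = 0.65 − 0.04800/0.34789 = 0.51203.
Δp* = 0.51203 − 0.89100 = -0.37897.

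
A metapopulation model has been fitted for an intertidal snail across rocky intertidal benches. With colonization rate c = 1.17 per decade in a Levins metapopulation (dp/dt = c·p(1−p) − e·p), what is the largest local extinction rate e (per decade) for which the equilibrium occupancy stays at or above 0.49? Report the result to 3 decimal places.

1 − e/c ≥ 0.49 ⇒ e ≤ c(1 − 0.49) = 1.17 × 0.5100.
e_max = 0.5967.

0.597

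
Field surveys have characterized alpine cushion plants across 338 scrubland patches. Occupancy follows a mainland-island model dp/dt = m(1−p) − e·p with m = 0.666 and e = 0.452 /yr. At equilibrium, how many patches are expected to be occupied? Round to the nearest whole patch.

p* = m/(m+e) = 0.666/1.1180 = 0.5957.
Expected occupied patches = N × p* = 338 × 0.5957 = 201.35 ≈ 201.

201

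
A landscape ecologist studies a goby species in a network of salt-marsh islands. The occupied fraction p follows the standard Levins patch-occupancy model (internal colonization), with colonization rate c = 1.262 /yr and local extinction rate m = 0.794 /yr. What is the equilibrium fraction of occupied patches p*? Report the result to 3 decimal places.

Setting dp/dt = 0 and dividing through by p* gives c·(1−p*) = m.
So p* = 1 − m/c = 1 − 0.794/1.262 = 1 − 0.6292 = 0.3708.

0.371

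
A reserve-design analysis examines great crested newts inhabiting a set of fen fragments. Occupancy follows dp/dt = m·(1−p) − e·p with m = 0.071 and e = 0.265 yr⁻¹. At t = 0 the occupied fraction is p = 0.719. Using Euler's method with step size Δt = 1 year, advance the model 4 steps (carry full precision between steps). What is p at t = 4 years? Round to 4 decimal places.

Update rule: p ← p + [m·(1−p) − e·p]·Δt with Δt = 1.
  1  |  dp/dt·Δt = -0.170584  |  p_1 = 0.548416
  2  |  dp/dt·Δt = -0.113268  |  p_2 = 0.435148
  3  |  dp/dt·Δt = -0.075210  |  p_3 = 0.359938
  4  |  dp/dt·Δt = -0.049939  |  p_4 = 0.309999

0.3100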